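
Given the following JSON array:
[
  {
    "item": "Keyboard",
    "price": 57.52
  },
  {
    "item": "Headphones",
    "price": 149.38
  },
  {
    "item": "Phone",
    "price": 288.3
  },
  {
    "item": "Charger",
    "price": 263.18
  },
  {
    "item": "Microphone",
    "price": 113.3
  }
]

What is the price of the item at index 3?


Array index 3 -> Charger
price = 263.18

ANSWER: 263.18


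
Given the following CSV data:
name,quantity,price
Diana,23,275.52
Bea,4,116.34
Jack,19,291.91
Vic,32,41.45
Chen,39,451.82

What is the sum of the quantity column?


Values in 'quantity' column:
  Row 1: 23
  Row 2: 4
  Row 3: 19
  Row 4: 32
  Row 5: 39
Sum = 23 + 4 + 19 + 32 + 39 = 117

ANSWER: 117


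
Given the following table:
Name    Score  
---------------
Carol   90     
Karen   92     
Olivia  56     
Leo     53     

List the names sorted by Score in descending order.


Sorting by Score (descending):
  Karen: 92
  Carol: 90
  Olivia: 56
  Leo: 53


ANSWER: Karen, Carol, Olivia, Leo


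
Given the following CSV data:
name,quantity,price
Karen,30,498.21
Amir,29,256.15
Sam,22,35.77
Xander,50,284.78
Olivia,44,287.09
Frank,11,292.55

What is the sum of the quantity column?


Values in 'quantity' column:
  Row 1: 30
  Row 2: 29
  Row 3: 22
  Row 4: 50
  Row 5: 44
  Row 6: 11
Sum = 30 + 29 + 22 + 50 + 44 + 11 = 186

ANSWER: 186


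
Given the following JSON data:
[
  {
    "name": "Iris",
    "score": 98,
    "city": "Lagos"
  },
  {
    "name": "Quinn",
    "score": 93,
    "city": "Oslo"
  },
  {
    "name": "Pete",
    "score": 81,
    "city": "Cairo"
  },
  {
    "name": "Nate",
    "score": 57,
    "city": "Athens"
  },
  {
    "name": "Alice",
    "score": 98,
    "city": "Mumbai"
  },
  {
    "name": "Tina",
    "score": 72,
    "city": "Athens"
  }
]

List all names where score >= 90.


Filtering records where score >= 90:
  Iris (score=98) -> YES
  Quinn (score=93) -> YES
  Pete (score=81) -> no
  Nate (score=57) -> no
  Alice (score=98) -> YES
  Tina (score=72) -> no


ANSWER: Iris, Quinn, Alice


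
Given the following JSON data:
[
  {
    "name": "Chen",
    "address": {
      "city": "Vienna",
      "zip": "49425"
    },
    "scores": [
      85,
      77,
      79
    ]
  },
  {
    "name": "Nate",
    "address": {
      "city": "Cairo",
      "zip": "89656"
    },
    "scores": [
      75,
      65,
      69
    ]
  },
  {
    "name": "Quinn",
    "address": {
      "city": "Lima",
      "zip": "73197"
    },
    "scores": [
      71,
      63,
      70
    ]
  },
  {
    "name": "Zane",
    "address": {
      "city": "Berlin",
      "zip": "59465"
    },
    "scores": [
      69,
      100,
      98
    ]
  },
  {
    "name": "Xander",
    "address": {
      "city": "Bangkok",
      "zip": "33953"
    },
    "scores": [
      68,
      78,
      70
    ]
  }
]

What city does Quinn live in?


Path: records[2].address.city
Value: Lima

ANSWER: Lima


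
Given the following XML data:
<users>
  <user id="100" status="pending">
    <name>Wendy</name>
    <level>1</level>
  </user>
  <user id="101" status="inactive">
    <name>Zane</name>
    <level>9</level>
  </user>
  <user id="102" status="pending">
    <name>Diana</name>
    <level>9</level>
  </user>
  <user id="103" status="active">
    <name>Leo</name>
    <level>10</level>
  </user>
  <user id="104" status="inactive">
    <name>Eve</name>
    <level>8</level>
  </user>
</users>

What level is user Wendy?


Finding user: Wendy
<level>1</level>

ANSWER: 1


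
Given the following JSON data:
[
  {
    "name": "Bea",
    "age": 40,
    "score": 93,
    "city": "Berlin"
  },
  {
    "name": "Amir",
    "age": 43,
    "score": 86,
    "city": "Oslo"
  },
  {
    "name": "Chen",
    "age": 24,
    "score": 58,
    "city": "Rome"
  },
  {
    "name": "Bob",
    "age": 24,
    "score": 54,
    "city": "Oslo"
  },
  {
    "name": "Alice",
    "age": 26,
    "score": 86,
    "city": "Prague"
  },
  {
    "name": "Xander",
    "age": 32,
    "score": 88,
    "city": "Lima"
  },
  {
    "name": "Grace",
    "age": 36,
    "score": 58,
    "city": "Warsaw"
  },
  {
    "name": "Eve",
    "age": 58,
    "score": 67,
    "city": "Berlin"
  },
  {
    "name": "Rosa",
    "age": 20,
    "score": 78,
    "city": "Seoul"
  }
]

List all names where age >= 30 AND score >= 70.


Checking both conditions:
  Bea (age=40, score=93) -> YES
  Amir (age=43, score=86) -> YES
  Chen (age=24, score=58) -> no
  Bob (age=24, score=54) -> no
  Alice (age=26, score=86) -> no
  Xander (age=32, score=88) -> YES
  Grace (age=36, score=58) -> no
  Eve (age=58, score=67) -> no
  Rosa (age=20, score=78) -> no


ANSWER: Bea, Amir, Xander


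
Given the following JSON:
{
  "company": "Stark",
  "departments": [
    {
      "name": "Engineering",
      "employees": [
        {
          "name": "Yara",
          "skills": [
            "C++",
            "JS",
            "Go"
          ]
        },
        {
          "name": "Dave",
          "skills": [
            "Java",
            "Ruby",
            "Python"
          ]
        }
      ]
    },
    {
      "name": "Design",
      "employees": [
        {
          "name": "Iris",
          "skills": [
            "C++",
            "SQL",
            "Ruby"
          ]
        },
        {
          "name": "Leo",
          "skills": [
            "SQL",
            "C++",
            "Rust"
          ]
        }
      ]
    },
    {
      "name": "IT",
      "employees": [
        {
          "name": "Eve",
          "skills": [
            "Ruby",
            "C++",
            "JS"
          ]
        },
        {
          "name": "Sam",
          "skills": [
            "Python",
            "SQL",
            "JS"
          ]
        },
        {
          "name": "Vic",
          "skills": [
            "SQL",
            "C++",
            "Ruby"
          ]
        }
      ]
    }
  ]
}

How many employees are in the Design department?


Path: departments[1].employees
Count: 2

ANSWER: 2


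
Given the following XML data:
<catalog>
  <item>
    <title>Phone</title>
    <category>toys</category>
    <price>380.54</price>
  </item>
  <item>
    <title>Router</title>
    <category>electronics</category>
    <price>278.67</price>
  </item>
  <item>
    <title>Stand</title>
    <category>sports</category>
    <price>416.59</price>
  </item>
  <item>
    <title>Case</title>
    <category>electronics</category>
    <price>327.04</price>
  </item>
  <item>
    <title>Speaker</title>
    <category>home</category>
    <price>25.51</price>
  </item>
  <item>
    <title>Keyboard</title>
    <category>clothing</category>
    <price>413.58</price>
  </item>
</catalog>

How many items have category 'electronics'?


Scanning <item> elements for <category>electronics</category>:
  Item 2: Router -> MATCH
  Item 4: Case -> MATCH
Count: 2

ANSWER: 2


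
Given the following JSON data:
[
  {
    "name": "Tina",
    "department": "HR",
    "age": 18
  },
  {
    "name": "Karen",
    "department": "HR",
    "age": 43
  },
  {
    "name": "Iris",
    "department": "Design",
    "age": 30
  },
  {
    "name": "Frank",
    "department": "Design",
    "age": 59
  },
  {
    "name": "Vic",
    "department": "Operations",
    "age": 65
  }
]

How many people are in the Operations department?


Scanning records for department = Operations
  Record 4: Vic
Count: 1

ANSWER: 1


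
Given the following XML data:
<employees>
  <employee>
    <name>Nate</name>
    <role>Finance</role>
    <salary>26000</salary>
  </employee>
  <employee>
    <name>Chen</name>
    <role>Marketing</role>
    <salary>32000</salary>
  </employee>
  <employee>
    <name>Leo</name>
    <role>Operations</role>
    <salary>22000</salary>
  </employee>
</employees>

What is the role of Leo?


Searching for <employee> with <name>Leo</name>
Found at position 3
<role>Operations</role>

ANSWER: Operations


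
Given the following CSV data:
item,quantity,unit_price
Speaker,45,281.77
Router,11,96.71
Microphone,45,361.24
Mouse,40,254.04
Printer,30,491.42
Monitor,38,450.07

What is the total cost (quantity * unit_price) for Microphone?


Row: Microphone
quantity = 45
unit_price = 361.24
total = 45 * 361.24 = 16255.8

ANSWER: 16255.8


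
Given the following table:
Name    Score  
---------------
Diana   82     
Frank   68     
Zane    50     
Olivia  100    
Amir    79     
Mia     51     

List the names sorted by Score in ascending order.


Sorting by Score (ascending):
  Zane: 50
  Mia: 51
  Frank: 68
  Amir: 79
  Diana: 82
  Olivia: 100


ANSWER: Zane, Mia, Frank, Amir, Diana, Olivia


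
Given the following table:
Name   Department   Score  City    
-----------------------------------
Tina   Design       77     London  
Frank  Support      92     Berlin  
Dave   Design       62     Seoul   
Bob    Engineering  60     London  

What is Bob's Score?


Row 4: Bob
Score = 60

ANSWER: 60


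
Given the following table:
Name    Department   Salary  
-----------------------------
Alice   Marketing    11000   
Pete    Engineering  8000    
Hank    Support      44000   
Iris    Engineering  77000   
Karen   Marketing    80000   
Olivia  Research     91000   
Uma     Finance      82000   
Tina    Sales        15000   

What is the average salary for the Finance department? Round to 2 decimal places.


Finance department members:
  Uma: 82000
Sum = 82000
Count = 1
Average = 82000 / 1 = 82000.00

ANSWER: 82000.00


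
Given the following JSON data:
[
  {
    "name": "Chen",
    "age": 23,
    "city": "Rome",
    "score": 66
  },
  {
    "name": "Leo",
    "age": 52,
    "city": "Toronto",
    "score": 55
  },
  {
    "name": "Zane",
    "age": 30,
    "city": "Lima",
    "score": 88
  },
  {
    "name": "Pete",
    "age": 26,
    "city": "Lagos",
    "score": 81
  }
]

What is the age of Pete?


Looking up record where name = Pete
Record index: 3
Field 'age' = 26

ANSWER: 26


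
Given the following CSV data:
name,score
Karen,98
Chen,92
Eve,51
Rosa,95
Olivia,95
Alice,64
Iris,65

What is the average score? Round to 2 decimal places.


Scores: 98, 92, 51, 95, 95, 64, 65
Sum = 560
Count = 7
Average = 560 / 7 = 80.00

ANSWER: 80.00


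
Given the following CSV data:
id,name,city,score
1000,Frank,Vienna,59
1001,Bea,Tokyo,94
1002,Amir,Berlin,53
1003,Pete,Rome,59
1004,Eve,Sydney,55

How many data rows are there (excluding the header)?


Counting rows (excluding header):
Header: id,name,city,score
Data rows: 5

ANSWER: 5


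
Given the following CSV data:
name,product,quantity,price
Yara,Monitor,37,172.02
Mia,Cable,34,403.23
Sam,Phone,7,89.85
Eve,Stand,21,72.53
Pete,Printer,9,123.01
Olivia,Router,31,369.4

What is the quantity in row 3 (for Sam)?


Row 3: Sam
Column 'quantity' = 7

ANSWER: 7


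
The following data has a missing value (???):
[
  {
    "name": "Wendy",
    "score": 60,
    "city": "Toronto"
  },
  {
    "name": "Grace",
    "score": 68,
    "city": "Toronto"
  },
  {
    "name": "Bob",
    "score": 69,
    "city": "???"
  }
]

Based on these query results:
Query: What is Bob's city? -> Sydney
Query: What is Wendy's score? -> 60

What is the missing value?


The missing value is Bob's city
From query: Bob's city = Sydney

ANSWER: Sydney


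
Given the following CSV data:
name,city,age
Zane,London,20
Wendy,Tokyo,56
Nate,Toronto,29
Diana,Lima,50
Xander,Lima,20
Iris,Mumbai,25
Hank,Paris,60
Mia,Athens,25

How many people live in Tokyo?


Scanning city column for 'Tokyo':
  Row 2: Wendy -> MATCH
Total matches: 1

ANSWER: 1


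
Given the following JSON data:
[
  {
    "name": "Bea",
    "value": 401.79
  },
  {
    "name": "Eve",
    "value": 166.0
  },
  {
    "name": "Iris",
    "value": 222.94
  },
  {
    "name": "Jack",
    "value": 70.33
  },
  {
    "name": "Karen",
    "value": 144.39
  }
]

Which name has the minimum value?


Comparing values:
  Bea: 401.79
  Eve: 166.0
  Iris: 222.94
  Jack: 70.33
  Karen: 144.39
Minimum: Jack (70.33)

ANSWER: Jack


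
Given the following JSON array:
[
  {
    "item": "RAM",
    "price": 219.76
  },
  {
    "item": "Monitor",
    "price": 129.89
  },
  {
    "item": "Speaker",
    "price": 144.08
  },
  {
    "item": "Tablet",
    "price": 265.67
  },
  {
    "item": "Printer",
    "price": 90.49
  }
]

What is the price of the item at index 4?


Array index 4 -> Printer
price = 90.49

ANSWER: 90.49


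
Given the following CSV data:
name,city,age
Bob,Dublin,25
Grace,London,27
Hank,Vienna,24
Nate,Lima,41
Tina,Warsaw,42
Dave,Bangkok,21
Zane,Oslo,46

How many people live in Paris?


Scanning city column for 'Paris':
Total matches: 0

ANSWER: 0


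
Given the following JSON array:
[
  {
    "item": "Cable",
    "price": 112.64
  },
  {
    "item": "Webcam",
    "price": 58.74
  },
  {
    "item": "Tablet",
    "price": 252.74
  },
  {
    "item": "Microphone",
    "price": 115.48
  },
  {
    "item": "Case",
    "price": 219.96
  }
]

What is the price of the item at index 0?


Array index 0 -> Cable
price = 112.64

ANSWER: 112.64


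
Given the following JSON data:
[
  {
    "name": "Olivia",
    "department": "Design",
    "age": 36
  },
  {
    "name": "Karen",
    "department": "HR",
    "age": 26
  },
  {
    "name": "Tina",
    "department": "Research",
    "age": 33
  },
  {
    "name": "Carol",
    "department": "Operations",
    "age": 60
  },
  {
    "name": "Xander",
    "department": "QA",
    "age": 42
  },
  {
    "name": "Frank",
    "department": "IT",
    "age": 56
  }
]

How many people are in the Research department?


Scanning records for department = Research
  Record 2: Tina
Count: 1

ANSWER: 1


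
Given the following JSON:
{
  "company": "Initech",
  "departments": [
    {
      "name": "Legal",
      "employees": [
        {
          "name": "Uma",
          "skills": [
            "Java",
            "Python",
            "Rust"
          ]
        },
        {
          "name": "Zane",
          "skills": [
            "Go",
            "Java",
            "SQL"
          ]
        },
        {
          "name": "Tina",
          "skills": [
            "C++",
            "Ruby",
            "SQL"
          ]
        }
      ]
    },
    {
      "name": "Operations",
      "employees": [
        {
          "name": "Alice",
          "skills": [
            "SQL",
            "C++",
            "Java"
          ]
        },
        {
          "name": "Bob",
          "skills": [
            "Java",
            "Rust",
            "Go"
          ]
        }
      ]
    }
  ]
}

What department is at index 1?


Path: departments[1].name
Value: Operations

ANSWER: Operations


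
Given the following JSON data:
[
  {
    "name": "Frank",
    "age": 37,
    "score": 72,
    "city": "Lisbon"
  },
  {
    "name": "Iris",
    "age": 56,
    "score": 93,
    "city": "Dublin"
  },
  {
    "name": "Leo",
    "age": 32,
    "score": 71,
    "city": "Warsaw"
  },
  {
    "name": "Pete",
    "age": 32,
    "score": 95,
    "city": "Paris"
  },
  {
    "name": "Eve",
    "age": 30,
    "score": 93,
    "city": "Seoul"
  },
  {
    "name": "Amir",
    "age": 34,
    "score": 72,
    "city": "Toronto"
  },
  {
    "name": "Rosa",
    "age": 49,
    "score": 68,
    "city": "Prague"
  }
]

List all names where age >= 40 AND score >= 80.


Checking both conditions:
  Frank (age=37, score=72) -> no
  Iris (age=56, score=93) -> YES
  Leo (age=32, score=71) -> no
  Pete (age=32, score=95) -> no
  Eve (age=30, score=93) -> no
  Amir (age=34, score=72) -> no
  Rosa (age=49, score=68) -> no


ANSWER: Iris


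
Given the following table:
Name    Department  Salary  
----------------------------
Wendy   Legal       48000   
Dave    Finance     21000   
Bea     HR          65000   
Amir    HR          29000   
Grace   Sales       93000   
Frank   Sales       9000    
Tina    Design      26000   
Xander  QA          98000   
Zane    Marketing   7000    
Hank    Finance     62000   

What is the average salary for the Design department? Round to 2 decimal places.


Design department members:
  Tina: 26000
Sum = 26000
Count = 1
Average = 26000 / 1 = 26000.00

ANSWER: 26000.00


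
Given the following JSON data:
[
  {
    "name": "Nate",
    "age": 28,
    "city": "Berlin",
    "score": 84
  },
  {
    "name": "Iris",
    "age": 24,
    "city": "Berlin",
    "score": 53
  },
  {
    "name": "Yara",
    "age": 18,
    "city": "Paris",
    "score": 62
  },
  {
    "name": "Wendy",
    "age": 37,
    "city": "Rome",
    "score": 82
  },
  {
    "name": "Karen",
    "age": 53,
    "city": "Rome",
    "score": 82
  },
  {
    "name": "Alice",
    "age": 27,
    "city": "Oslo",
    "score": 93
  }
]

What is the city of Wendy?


Looking up record where name = Wendy
Record index: 3
Field 'city' = Rome

ANSWER: Rome


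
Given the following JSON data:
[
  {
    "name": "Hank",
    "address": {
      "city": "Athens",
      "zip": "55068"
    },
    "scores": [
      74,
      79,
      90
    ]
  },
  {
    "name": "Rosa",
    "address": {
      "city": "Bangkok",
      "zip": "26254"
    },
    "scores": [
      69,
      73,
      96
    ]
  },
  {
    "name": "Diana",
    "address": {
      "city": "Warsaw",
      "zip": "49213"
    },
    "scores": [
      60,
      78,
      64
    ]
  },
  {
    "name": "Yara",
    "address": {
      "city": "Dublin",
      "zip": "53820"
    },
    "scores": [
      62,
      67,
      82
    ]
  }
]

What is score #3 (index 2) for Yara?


Path: records[3].scores[2]
Value: 82

ANSWER: 82


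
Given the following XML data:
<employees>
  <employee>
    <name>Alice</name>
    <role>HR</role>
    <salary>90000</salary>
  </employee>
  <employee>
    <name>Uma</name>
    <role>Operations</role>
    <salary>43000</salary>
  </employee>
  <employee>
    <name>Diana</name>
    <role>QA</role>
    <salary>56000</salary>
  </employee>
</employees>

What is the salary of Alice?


Searching for <employee> with <name>Alice</name>
Found at position 1
<salary>90000</salary>

ANSWER: 90000


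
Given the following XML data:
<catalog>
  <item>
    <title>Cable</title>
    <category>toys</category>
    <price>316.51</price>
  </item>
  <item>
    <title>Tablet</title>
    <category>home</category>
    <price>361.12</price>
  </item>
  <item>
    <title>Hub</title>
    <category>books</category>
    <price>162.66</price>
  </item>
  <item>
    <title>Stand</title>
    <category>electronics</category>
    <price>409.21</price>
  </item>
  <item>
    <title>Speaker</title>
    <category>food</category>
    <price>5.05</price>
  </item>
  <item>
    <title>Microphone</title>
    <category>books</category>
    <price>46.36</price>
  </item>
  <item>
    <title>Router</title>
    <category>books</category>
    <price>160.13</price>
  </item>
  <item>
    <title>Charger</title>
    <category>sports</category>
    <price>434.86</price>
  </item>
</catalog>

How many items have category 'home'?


Scanning <item> elements for <category>home</category>:
  Item 2: Tablet -> MATCH
Count: 1

ANSWER: 1


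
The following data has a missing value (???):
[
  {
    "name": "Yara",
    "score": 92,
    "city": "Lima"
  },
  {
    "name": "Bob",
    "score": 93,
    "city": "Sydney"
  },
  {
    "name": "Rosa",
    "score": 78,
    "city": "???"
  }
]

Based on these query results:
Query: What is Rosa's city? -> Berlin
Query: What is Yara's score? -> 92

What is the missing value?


The missing value is Rosa's city
From query: Rosa's city = Berlin

ANSWER: Berlin


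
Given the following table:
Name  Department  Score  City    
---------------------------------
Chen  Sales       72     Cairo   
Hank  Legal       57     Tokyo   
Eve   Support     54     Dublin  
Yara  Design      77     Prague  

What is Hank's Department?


Row 2: Hank
Department = Legal

ANSWER: Legal


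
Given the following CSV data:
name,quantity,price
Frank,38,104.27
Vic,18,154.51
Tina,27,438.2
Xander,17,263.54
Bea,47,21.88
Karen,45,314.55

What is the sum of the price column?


Values in 'price' column:
  Row 1: 104.27
  Row 2: 154.51
  Row 3: 438.2
  Row 4: 263.54
  Row 5: 21.88
  Row 6: 314.55
Sum = 104.27 + 154.51 + 438.2 + 263.54 + 21.88 + 314.55 = 1296.95

ANSWER: 1296.95


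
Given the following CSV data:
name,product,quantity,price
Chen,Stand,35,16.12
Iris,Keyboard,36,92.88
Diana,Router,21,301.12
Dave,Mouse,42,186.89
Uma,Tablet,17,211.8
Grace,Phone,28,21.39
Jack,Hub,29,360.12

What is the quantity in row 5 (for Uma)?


Row 5: Uma
Column 'quantity' = 17

ANSWER: 17


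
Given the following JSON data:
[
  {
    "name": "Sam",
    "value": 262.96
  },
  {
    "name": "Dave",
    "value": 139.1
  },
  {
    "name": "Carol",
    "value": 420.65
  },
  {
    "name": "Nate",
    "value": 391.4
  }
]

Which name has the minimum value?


Comparing values:
  Sam: 262.96
  Dave: 139.1
  Carol: 420.65
  Nate: 391.4
Minimum: Dave (139.1)

ANSWER: Dave


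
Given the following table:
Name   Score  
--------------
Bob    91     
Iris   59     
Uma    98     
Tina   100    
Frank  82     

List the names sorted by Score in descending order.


Sorting by Score (descending):
  Tina: 100
  Uma: 98
  Bob: 91
  Frank: 82
  Iris: 59


ANSWER: Tina, Uma, Bob, Frank, Iris


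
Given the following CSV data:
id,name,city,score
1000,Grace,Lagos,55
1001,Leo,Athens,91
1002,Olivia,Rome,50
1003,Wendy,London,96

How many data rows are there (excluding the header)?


Counting rows (excluding header):
Header: id,name,city,score
Data rows: 4

ANSWER: 4


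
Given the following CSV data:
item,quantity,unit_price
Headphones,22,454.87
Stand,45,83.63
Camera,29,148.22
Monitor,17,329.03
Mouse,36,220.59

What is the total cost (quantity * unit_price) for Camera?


Row: Camera
quantity = 29
unit_price = 148.22
total = 29 * 148.22 = 4298.38

ANSWER: 4298.38


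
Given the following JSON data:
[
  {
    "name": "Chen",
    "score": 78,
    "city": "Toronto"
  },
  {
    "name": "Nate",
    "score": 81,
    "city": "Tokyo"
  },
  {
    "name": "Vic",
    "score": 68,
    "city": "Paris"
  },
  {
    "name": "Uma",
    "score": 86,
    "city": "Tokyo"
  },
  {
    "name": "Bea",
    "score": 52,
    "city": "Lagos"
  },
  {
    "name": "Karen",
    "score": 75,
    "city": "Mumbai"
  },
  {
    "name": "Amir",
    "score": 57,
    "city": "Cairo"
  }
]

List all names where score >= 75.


Filtering records where score >= 75:
  Chen (score=78) -> YES
  Nate (score=81) -> YES
  Vic (score=68) -> no
  Uma (score=86) -> YES
  Bea (score=52) -> no
  Karen (score=75) -> YES
  Amir (score=57) -> no


ANSWER: Chen, Nate, Uma, Karen


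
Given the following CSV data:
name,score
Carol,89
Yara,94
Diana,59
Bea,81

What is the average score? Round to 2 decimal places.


Scores: 89, 94, 59, 81
Sum = 323
Count = 4
Average = 323 / 4 = 80.75

ANSWER: 80.75


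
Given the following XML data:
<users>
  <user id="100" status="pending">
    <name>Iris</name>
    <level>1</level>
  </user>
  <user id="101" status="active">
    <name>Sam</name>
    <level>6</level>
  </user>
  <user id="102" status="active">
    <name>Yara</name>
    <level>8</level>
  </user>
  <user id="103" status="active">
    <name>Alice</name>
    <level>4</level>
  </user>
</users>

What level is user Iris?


Finding user: Iris
<level>1</level>

ANSWER: 1


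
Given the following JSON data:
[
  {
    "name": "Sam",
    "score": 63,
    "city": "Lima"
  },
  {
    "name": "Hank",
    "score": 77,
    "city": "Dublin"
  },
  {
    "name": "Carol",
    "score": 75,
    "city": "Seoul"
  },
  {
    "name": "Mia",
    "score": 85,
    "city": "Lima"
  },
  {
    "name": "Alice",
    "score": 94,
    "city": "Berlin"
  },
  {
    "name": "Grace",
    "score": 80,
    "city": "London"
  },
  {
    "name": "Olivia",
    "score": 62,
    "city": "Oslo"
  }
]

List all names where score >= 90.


Filtering records where score >= 90:
  Sam (score=63) -> no
  Hank (score=77) -> no
  Carol (score=75) -> no
  Mia (score=85) -> no
  Alice (score=94) -> YES
  Grace (score=80) -> no
  Olivia (score=62) -> no


ANSWER: Alice


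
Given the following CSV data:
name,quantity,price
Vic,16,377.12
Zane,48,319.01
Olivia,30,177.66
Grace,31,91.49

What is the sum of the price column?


Values in 'price' column:
  Row 1: 377.12
  Row 2: 319.01
  Row 3: 177.66
  Row 4: 91.49
Sum = 377.12 + 319.01 + 177.66 + 91.49 = 965.28

ANSWER: 965.28


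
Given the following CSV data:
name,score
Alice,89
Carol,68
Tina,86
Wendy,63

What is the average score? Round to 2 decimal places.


Scores: 89, 68, 86, 63
Sum = 306
Count = 4
Average = 306 / 4 = 76.50

ANSWER: 76.50


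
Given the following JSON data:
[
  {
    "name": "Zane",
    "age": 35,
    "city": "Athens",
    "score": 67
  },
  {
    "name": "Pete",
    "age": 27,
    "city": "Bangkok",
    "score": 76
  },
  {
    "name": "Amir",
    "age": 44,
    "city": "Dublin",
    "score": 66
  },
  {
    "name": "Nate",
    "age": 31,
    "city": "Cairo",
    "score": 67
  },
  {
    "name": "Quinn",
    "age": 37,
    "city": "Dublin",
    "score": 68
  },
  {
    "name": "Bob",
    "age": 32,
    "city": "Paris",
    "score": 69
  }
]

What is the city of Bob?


Looking up record where name = Bob
Record index: 5
Field 'city' = Paris

ANSWER: Paris


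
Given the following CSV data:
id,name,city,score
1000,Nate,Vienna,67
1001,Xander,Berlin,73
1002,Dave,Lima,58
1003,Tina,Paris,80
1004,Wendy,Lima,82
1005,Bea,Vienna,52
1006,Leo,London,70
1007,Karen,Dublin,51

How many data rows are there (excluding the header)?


Counting rows (excluding header):
Header: id,name,city,score
Data rows: 8

ANSWER: 8


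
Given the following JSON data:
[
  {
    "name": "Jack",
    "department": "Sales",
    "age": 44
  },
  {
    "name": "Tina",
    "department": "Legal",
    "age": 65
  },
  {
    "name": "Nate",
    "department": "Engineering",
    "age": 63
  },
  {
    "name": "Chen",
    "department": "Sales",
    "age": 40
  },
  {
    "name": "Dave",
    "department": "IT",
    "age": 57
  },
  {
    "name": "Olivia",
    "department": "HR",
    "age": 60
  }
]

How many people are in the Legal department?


Scanning records for department = Legal
  Record 1: Tina
Count: 1

ANSWER: 1


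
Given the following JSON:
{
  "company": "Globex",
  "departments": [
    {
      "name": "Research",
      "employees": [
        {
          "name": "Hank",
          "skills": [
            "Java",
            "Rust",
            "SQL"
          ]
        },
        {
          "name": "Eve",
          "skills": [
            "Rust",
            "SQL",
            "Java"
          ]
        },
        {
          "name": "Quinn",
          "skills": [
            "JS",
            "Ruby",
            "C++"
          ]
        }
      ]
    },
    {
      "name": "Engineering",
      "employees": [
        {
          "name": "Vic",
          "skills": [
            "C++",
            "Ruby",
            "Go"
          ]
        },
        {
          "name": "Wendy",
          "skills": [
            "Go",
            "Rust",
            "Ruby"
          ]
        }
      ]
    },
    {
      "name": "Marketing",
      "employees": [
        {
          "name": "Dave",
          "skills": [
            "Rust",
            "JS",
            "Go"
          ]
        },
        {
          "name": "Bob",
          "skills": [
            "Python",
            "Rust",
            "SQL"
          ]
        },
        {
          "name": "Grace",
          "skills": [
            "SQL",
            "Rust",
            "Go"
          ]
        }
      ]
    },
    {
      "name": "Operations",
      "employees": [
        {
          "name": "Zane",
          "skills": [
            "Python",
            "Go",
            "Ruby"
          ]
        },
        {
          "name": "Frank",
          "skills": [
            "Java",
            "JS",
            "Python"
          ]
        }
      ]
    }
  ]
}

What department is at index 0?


Path: departments[0].name
Value: Research

ANSWER: Research


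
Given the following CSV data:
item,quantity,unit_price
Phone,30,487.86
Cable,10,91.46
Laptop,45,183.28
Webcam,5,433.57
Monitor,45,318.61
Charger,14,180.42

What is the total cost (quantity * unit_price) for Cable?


Row: Cable
quantity = 10
unit_price = 91.46
total = 10 * 91.46 = 914.6

ANSWER: 914.6


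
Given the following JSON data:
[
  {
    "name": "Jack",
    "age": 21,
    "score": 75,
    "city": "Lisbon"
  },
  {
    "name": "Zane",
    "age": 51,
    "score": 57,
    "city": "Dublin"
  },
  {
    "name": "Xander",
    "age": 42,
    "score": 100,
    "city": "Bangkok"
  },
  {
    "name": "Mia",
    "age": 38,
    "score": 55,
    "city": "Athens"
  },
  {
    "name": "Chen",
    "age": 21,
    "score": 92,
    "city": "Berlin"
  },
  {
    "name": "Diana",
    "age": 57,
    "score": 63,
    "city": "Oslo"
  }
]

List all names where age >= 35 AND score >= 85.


Checking both conditions:
  Jack (age=21, score=75) -> no
  Zane (age=51, score=57) -> no
  Xander (age=42, score=100) -> YES
  Mia (age=38, score=55) -> no
  Chen (age=21, score=92) -> no
  Diana (age=57, score=63) -> no


ANSWER: Xander


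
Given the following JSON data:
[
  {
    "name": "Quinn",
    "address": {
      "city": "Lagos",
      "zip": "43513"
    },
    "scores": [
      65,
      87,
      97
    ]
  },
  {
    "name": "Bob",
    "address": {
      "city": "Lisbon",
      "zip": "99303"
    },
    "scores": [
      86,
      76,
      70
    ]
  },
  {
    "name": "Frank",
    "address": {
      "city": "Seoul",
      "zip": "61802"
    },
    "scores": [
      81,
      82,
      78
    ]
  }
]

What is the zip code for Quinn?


Path: records[0].address.zip
Value: 43513

ANSWER: 43513


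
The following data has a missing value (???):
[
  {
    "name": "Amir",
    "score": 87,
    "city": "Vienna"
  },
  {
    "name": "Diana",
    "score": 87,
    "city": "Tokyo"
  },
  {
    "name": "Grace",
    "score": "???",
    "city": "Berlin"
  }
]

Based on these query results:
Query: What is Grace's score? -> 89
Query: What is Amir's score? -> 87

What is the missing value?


The missing value is Grace's score
From query: Grace's score = 89

ANSWER: 89


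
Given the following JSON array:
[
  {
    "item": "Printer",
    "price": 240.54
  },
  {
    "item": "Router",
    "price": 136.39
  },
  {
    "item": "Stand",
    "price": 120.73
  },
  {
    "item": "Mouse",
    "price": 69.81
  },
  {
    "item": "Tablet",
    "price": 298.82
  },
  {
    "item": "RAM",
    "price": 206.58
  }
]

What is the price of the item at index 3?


Array index 3 -> Mouse
price = 69.81

ANSWER: 69.81


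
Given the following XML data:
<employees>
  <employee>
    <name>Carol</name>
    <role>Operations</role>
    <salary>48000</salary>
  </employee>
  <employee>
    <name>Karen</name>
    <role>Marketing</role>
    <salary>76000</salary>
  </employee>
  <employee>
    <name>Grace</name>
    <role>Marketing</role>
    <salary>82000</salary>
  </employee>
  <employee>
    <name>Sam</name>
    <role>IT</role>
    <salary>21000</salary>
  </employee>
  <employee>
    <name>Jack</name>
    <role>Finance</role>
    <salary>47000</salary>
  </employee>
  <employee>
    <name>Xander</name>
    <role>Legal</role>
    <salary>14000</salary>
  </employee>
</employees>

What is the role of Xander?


Searching for <employee> with <name>Xander</name>
Found at position 6
<role>Legal</role>

ANSWER: Legal


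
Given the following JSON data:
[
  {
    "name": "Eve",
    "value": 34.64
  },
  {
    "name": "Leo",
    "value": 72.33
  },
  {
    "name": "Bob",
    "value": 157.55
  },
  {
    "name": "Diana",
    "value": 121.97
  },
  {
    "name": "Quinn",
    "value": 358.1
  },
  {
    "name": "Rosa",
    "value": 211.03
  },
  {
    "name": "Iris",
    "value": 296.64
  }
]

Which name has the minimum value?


Comparing values:
  Eve: 34.64
  Leo: 72.33
  Bob: 157.55
  Diana: 121.97
  Quinn: 358.1
  Rosa: 211.03
  Iris: 296.64
Minimum: Eve (34.64)

ANSWER: Eve


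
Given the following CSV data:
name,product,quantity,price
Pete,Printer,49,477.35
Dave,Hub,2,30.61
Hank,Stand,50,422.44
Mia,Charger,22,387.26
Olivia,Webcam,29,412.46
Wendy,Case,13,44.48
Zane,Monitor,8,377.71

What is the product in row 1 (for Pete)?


Row 1: Pete
Column 'product' = Printer

ANSWER: Printer


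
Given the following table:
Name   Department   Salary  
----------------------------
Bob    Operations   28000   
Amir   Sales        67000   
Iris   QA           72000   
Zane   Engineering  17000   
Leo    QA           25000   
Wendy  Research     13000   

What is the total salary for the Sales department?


Sales department members:
  Amir: 67000
Total = 67000 = 67000

ANSWER: 67000


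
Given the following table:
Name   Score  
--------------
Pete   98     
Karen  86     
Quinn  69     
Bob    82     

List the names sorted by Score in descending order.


Sorting by Score (descending):
  Pete: 98
  Karen: 86
  Bob: 82
  Quinn: 69


ANSWER: Pete, Karen, Bob, Quinn


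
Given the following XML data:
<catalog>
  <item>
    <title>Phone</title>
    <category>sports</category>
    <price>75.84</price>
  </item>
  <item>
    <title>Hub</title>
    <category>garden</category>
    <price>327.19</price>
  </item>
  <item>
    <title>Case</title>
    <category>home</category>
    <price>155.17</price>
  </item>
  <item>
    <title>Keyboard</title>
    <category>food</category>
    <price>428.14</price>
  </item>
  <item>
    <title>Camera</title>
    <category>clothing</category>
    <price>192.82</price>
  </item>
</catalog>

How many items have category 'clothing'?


Scanning <item> elements for <category>clothing</category>:
  Item 5: Camera -> MATCH
Count: 1

ANSWER: 1


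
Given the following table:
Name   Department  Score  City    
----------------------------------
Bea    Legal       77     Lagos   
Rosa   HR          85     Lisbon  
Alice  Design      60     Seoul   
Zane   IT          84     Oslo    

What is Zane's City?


Row 4: Zane
City = Oslo

ANSWER: Oslo


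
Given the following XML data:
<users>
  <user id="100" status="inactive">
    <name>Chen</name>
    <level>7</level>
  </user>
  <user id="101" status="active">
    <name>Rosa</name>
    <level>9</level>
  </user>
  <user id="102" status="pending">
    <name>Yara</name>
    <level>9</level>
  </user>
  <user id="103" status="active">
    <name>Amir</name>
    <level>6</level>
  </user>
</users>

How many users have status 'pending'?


Counting users with status='pending':
  Yara (id=102) -> MATCH
Count: 1

ANSWER: 1


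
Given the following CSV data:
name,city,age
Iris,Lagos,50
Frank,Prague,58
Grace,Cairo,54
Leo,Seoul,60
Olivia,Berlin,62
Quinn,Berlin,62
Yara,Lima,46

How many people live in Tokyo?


Scanning city column for 'Tokyo':
Total matches: 0

ANSWER: 0


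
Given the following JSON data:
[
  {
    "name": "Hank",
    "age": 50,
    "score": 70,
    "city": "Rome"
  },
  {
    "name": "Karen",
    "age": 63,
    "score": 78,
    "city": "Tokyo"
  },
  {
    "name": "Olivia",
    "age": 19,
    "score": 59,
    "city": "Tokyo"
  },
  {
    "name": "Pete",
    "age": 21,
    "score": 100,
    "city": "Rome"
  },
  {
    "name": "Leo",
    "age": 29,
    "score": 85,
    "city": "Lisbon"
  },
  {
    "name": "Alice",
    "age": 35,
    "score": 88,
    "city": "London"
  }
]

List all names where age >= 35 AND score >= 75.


Checking both conditions:
  Hank (age=50, score=70) -> no
  Karen (age=63, score=78) -> YES
  Olivia (age=19, score=59) -> no
  Pete (age=21, score=100) -> no
  Leo (age=29, score=85) -> no
  Alice (age=35, score=88) -> YES


ANSWER: Karen, Alice


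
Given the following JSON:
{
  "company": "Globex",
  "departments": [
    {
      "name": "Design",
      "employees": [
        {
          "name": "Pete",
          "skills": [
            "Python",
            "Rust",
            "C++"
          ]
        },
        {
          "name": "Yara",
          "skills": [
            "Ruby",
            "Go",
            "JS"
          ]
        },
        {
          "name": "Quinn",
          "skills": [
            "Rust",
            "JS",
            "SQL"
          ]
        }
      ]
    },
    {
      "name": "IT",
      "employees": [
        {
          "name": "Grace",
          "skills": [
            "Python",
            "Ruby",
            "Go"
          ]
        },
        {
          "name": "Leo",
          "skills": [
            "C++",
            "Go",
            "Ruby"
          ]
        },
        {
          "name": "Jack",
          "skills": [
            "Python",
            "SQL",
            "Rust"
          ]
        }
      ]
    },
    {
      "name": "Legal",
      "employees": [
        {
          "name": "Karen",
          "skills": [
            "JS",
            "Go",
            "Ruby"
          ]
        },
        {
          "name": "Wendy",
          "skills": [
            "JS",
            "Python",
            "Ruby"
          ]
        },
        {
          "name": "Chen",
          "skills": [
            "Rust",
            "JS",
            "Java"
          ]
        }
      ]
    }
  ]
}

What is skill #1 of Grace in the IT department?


Path: departments[1].employees[0].skills[0]
Value: Python

ANSWER: Python


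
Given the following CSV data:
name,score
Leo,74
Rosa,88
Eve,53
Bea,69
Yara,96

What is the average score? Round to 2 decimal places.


Scores: 74, 88, 53, 69, 96
Sum = 380
Count = 5
Average = 380 / 5 = 76.00

ANSWER: 76.00


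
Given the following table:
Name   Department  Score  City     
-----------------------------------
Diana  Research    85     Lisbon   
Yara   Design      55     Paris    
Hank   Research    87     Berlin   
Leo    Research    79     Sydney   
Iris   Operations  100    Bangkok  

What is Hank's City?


Row 3: Hank
City = Berlin

ANSWER: Berlin


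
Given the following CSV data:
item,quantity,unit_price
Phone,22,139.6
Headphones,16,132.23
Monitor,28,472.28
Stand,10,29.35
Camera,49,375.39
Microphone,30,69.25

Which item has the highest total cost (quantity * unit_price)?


Computing row totals:
  Phone: 3071.2
  Headphones: 2115.68
  Monitor: 13223.84
  Stand: 293.5
  Camera: 18394.11
  Microphone: 2077.5
Maximum: Camera (18394.11)

ANSWER: Camera


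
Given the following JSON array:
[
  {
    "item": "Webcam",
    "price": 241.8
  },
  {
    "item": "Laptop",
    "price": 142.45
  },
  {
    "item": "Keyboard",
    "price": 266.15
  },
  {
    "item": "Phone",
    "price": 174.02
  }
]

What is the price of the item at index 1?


Array index 1 -> Laptop
price = 142.45

ANSWER: 142.45


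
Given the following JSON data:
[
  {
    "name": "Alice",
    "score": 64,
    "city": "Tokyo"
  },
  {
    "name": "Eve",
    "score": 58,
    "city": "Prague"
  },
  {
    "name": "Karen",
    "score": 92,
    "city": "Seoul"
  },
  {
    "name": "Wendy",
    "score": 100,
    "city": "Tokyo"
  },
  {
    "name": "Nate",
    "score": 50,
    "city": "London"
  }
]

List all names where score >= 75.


Filtering records where score >= 75:
  Alice (score=64) -> no
  Eve (score=58) -> no
  Karen (score=92) -> YES
  Wendy (score=100) -> YES
  Nate (score=50) -> no


ANSWER: Karen, Wendy


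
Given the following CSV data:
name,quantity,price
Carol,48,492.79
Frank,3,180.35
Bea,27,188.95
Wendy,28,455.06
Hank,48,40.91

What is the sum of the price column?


Values in 'price' column:
  Row 1: 492.79
  Row 2: 180.35
  Row 3: 188.95
  Row 4: 455.06
  Row 5: 40.91
Sum = 492.79 + 180.35 + 188.95 + 455.06 + 40.91 = 1358.06

ANSWER: 1358.06


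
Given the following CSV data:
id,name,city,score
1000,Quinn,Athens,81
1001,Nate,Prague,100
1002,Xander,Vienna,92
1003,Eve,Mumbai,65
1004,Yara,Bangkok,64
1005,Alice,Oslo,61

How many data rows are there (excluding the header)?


Counting rows (excluding header):
Header: id,name,city,score
Data rows: 6

ANSWER: 6


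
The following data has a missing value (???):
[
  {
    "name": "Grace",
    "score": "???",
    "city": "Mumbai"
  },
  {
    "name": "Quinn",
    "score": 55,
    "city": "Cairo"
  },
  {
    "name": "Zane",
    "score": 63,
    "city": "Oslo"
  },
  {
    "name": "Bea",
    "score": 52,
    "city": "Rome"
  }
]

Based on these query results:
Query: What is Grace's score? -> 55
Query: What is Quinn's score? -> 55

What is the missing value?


The missing value is Grace's score
From query: Grace's score = 55

ANSWER: 55
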